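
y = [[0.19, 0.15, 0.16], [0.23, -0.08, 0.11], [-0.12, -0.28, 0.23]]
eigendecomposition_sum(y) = [[0.12+0.04j, (0.04+0.08j), (0.08-0.1j)], [0.08+0.03j, 0.02+0.05j, 0.05-0.06j], [(-0.08+0.15j), -0.11+0.03j, (0.11+0.13j)]] + [[0.12-0.04j, (0.04-0.08j), 0.08+0.10j], [(0.08-0.03j), 0.02-0.05j, 0.05+0.06j], [-0.08-0.15j, (-0.11-0.03j), (0.11-0.13j)]] + [[-0.05+0.00j, 0.08-0.00j, (-0+0j)], [0.08-0.00j, -0.12+0.00j, 0.00-0.00j], [0.04-0.00j, (-0.06+0j), 0.00-0.00j]]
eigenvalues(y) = [(0.26+0.22j), (0.26-0.22j), (-0.17+0j)]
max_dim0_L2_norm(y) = 0.33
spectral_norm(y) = 0.40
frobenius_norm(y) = 0.55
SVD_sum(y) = [[0.06, 0.11, -0.06], [-0.00, -0.01, 0.00], [-0.16, -0.3, 0.15]] + [[0.18, -0.01, 0.16], [0.18, -0.02, 0.17], [0.06, -0.01, 0.06]] + [[-0.05, 0.05, 0.06], [0.05, -0.06, -0.06], [-0.02, 0.02, 0.02]]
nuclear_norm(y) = 0.89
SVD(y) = [[-0.35, -0.67, 0.65], [0.02, -0.70, -0.71], [0.94, -0.24, 0.26]] @ diag([0.3956711088311989, 0.3544112313583723, 0.138336736709133]) @ [[-0.44,-0.80,0.41], [-0.73,0.06,-0.68], [-0.51,0.60,0.61]]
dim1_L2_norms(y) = [0.29, 0.27, 0.38]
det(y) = -0.02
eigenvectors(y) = [[0.08+0.55j, (0.08-0.55j), (-0.5+0j)], [0.04+0.35j, 0.04-0.35j, (0.77+0j)], [(-0.75+0j), -0.75-0.00j, (0.39+0j)]]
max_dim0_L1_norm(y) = 0.54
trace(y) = 0.34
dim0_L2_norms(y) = [0.32, 0.33, 0.3]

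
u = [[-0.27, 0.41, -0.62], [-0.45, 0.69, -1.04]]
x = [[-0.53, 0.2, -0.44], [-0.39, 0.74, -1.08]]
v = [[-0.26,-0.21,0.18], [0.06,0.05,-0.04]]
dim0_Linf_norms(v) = [0.26, 0.21, 0.18]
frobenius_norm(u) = 1.54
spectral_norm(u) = 1.54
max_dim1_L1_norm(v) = 0.65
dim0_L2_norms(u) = [0.52, 0.8, 1.21]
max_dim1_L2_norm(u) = 1.33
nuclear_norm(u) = 1.55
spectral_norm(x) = 1.50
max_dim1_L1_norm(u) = 2.18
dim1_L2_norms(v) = [0.38, 0.09]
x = v + u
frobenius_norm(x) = 1.54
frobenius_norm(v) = 0.39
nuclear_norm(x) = 1.85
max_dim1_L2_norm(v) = 0.38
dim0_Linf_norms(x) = [0.53, 0.74, 1.08]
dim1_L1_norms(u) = [1.3, 2.18]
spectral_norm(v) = 0.39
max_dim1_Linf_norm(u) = 1.04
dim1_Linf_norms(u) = [0.62, 1.04]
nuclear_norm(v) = 0.39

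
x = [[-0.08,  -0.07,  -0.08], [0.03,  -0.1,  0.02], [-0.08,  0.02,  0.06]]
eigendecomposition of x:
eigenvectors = [[0.42+0.00j, (0.71+0j), (0.71-0j)], [(-0.03+0j), (-0.05-0.62j), -0.05+0.62j], [(-0.91+0j), (0.3+0.15j), (0.3-0.15j)]]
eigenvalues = [(0.1+0j), (-0.11+0.04j), (-0.11-0.04j)]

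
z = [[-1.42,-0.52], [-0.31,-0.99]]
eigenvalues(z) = [-1.66, -0.75]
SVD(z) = [[-0.88, -0.48], [-0.48, 0.88]] @ diag([1.6769523877050805, 0.7421796880609368]) @ [[0.83, 0.56],[0.56, -0.83]]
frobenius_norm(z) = 1.83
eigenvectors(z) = [[-0.91,0.61], [-0.42,-0.79]]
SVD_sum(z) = [[-1.22, -0.82], [-0.67, -0.45]] + [[-0.2,0.30],[0.36,-0.54]]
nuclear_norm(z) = 2.42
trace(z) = -2.41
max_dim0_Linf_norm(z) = 1.42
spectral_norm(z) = 1.68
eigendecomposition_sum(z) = [[-1.22,-0.95],  [-0.57,-0.44]] + [[-0.2,0.43], [0.26,-0.55]]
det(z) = 1.24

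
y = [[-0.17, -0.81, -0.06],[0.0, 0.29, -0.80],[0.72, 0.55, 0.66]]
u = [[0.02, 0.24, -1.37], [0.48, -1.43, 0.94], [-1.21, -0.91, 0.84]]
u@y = [[-0.99, -0.7, -1.1], [0.6, -0.29, 1.74], [0.81, 1.18, 1.36]]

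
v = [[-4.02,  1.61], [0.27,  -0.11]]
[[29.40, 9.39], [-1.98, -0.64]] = v@ [[-5.18, -0.22], [5.33, 5.28]]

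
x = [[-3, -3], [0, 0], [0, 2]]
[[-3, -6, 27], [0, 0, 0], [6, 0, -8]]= x@[[-2, 2, -5], [3, 0, -4]]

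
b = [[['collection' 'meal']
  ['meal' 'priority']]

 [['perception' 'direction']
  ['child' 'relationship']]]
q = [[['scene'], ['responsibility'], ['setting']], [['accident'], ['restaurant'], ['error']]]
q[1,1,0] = 'restaurant'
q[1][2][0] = 'error'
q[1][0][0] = 'accident'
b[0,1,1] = 'priority'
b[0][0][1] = 'meal'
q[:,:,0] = [['scene', 'responsibility', 'setting'], ['accident', 'restaurant', 'error']]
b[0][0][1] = 'meal'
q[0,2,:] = ['setting']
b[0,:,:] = [['collection', 'meal'], ['meal', 'priority']]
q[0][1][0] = 'responsibility'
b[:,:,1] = [['meal', 'priority'], ['direction', 'relationship']]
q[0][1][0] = 'responsibility'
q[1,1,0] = 'restaurant'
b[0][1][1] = 'priority'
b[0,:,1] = ['meal', 'priority']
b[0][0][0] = 'collection'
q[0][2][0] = 'setting'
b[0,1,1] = 'priority'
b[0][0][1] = 'meal'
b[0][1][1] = 'priority'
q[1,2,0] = 'error'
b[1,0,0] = 'perception'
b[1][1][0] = 'child'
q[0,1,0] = 'responsibility'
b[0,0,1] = 'meal'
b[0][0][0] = 'collection'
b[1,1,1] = 'relationship'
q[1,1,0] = 'restaurant'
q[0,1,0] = 'responsibility'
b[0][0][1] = 'meal'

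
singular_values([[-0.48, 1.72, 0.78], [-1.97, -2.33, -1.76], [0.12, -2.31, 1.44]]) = [3.98, 2.54, 1.17]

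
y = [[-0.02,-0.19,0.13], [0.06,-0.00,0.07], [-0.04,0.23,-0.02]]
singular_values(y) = [0.32, 0.11, 0.07]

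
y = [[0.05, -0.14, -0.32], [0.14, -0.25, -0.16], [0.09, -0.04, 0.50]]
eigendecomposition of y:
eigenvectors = [[-0.54, -0.84, -0.53], [-0.84, -0.53, -0.29], [0.02, 0.11, 0.8]]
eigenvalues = [-0.16, 0.0, 0.45]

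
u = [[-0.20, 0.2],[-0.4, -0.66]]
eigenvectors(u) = [[(-0.47-0.34j), -0.47+0.34j], [(0.82+0j), 0.82-0.00j]]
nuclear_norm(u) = 1.05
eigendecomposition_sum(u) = [[-0.10+0.38j, 0.10+0.26j],[(-0.2-0.52j), (-0.33-0.22j)]] + [[-0.10-0.38j, 0.10-0.26j], [-0.20+0.52j, (-0.33+0.22j)]]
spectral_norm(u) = 0.78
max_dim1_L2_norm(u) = 0.77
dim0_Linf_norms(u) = [0.4, 0.66]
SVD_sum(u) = [[0.04, 0.07], [-0.38, -0.67]] + [[-0.24,  0.13], [-0.02,  0.01]]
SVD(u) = [[-0.10,1.0], [1.0,0.1]] @ diag([0.7751077932364222, 0.27351034507704414]) @ [[-0.49, -0.87],[-0.87, 0.49]]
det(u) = 0.21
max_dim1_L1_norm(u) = 1.06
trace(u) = -0.86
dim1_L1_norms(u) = [0.4, 1.06]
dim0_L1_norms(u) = [0.6, 0.86]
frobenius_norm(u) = 0.82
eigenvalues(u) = [(-0.43+0.16j), (-0.43-0.16j)]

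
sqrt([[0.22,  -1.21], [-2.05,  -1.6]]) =[[(0.8+0.4j), -0.35+0.53j], [(-0.6+0.89j), (0.27+1.19j)]]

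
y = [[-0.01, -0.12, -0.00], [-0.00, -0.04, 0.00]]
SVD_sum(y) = [[-0.01, -0.12, 0.0], [-0.0, -0.04, 0.00]] + [[-0.0, 0.00, 0.0], [0.0, -0.0, 0.00]]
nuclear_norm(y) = 0.13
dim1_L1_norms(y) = [0.13, 0.04]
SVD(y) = [[-0.95, -0.31], [-0.31, 0.95]] @ diag([0.12684658438426488, 0.0031534156157350815]) @ [[0.07,1.0,0.0], [1.0,-0.07,0.00]]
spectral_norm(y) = 0.13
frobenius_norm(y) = 0.13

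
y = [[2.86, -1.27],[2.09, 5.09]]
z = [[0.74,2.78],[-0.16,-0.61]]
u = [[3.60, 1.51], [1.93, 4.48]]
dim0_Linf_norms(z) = [0.74, 2.78]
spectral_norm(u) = 5.82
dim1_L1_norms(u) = [5.11, 6.41]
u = y + z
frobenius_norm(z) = 2.95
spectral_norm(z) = 2.95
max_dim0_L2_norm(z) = 2.85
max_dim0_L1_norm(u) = 5.99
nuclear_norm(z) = 2.95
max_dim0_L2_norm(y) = 5.25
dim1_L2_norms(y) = [3.13, 5.5]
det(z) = -0.01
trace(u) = 8.08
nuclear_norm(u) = 8.09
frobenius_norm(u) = 6.25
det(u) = 13.21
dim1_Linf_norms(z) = [2.78, 0.61]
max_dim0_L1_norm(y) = 6.36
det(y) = 17.21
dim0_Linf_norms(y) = [2.86, 5.09]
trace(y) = 7.95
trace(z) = 0.13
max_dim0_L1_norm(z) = 3.39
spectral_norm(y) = 5.50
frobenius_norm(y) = 6.33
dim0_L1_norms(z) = [0.9, 3.39]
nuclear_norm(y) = 8.63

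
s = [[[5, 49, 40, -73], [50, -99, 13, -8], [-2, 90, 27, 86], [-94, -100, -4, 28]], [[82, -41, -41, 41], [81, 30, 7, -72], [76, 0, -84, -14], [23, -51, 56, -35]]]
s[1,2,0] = 76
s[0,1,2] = 13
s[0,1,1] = -99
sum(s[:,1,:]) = 2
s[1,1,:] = [81, 30, 7, -72]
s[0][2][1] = 90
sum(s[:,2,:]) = 179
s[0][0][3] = -73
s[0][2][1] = 90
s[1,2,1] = 0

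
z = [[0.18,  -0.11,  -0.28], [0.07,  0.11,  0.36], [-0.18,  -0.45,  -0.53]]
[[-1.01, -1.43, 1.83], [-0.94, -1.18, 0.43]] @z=[[-0.61, -0.87, -1.2], [-0.33, -0.22, -0.39]]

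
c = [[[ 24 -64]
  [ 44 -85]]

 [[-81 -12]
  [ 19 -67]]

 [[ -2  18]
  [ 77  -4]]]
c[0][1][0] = 44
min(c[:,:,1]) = -85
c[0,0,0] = 24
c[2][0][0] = -2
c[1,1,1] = -67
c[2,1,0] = 77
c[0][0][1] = -64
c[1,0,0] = -81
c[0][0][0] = 24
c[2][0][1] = 18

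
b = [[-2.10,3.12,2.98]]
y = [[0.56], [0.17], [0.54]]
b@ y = [[0.96]]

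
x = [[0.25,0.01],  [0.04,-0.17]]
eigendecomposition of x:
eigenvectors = [[1.00, -0.02],[0.09, 1.0]]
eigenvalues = [0.25, -0.17]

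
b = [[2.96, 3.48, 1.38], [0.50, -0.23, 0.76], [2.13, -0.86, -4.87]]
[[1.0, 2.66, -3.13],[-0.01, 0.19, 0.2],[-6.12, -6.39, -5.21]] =b @ [[-0.85,-0.58,-0.92], [0.71,0.90,-0.41], [0.76,0.90,0.74]]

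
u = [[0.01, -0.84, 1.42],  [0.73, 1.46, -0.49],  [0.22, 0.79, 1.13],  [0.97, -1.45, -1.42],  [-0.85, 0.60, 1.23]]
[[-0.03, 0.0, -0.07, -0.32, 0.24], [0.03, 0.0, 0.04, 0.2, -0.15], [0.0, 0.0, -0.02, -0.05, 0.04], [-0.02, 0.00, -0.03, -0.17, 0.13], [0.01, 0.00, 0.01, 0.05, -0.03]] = u @ [[-0.01, -0.00, -0.03, -0.13, 0.10], [0.02, 0.0, 0.03, 0.16, -0.12], [-0.01, -0.0, -0.03, -0.13, 0.10]]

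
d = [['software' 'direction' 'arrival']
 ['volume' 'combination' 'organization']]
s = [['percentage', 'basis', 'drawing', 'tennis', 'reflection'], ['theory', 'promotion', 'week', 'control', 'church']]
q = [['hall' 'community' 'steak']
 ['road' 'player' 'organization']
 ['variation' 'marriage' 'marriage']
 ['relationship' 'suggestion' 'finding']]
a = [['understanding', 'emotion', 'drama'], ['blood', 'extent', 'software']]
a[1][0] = 'blood'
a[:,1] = ['emotion', 'extent']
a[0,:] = ['understanding', 'emotion', 'drama']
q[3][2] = 'finding'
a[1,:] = ['blood', 'extent', 'software']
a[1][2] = 'software'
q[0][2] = 'steak'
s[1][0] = 'theory'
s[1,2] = 'week'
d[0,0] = 'software'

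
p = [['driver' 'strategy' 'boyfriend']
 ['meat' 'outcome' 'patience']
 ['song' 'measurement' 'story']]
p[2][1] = 'measurement'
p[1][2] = 'patience'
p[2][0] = 'song'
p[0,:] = ['driver', 'strategy', 'boyfriend']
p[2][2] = 'story'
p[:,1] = ['strategy', 'outcome', 'measurement']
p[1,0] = 'meat'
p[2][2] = 'story'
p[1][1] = 'outcome'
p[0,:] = ['driver', 'strategy', 'boyfriend']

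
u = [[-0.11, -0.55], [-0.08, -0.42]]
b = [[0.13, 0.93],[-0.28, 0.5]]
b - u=[[0.24, 1.48], [-0.2, 0.92]]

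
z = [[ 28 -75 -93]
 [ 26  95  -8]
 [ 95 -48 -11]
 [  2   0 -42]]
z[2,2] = -11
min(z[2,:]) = -48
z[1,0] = 26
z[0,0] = 28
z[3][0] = 2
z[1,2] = -8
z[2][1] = -48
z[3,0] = 2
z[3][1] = 0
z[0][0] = 28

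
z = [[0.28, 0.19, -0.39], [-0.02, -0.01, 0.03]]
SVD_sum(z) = [[0.28, 0.19, -0.39],  [-0.02, -0.01, 0.03]] + [[0.0, 0.0, 0.00],[0.0, 0.00, 0.0]]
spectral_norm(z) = 0.52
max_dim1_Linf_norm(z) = 0.39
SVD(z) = [[-1.0, 0.07], [0.07, 1.0]] @ diag([0.5176705851421997, 0.0041431001113644015]) @ [[-0.54, -0.37, 0.76], [0.04, 0.89, 0.46]]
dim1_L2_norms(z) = [0.52, 0.04]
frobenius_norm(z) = 0.52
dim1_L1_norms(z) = [0.86, 0.06]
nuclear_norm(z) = 0.52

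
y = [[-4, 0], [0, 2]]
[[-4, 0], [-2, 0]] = y@[[1, 0], [-1, 0]]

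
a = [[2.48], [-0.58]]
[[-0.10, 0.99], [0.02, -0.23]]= a @ [[-0.04, 0.40]]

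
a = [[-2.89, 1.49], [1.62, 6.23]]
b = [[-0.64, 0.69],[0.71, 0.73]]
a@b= [[2.91,-0.91],  [3.39,5.67]]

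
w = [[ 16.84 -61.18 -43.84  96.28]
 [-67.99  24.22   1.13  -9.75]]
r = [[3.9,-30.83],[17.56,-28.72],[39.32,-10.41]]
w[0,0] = 16.84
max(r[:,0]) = 39.32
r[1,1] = -28.72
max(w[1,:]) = 24.22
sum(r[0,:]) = -26.93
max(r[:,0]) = 39.32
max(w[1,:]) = 24.22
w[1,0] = -67.99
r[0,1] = -30.83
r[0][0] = 3.9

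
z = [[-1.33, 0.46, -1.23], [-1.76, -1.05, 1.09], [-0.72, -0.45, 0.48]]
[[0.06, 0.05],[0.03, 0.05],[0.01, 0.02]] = z @[[-0.04,  -0.04],[0.06,  0.03],[0.02,  0.01]]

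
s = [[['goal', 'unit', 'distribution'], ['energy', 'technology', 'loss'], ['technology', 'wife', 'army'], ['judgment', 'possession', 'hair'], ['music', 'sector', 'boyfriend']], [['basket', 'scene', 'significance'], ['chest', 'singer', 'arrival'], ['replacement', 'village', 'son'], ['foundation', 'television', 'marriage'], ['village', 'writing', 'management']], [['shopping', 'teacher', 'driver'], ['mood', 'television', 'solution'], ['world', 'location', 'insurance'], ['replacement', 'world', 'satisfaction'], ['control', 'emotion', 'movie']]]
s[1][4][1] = 'writing'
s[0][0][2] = 'distribution'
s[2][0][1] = 'teacher'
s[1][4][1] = 'writing'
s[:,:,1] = [['unit', 'technology', 'wife', 'possession', 'sector'], ['scene', 'singer', 'village', 'television', 'writing'], ['teacher', 'television', 'location', 'world', 'emotion']]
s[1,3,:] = ['foundation', 'television', 'marriage']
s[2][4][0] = 'control'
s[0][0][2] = 'distribution'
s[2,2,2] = 'insurance'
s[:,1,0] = ['energy', 'chest', 'mood']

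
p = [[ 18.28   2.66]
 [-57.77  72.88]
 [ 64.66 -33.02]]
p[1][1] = 72.88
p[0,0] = 18.28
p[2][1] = -33.02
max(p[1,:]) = 72.88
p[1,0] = -57.77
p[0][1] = 2.66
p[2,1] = -33.02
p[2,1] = -33.02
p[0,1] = 2.66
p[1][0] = -57.77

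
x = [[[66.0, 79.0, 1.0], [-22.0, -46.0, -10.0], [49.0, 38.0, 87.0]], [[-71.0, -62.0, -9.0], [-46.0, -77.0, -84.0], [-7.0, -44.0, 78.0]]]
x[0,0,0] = 66.0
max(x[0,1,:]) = -10.0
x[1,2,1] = -44.0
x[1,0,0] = -71.0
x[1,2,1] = -44.0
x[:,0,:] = [[66.0, 79.0, 1.0], [-71.0, -62.0, -9.0]]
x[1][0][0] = -71.0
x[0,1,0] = -22.0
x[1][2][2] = 78.0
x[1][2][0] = -7.0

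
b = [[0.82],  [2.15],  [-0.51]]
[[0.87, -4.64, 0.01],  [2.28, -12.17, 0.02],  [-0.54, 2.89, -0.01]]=b @ [[1.06, -5.66, 0.01]]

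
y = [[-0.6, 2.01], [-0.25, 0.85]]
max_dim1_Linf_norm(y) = 2.01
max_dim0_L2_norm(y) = 2.18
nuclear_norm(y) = 2.28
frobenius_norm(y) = 2.28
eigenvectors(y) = [[-0.96,-0.92], [-0.27,-0.4]]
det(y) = -0.01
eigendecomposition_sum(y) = [[-0.08,0.18],[-0.02,0.05]] + [[-0.52, 1.83], [-0.23, 0.8]]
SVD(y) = [[-0.92, -0.39], [-0.39, 0.92]] @ diag([2.2770790832961416, 0.0032936932472031003]) @ [[0.29, -0.96], [0.96, 0.29]]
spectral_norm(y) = 2.28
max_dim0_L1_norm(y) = 2.86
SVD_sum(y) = [[-0.6, 2.01],[-0.25, 0.85]] + [[-0.00,  -0.00], [0.00,  0.00]]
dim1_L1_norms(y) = [2.61, 1.1]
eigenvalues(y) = [-0.03, 0.28]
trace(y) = 0.25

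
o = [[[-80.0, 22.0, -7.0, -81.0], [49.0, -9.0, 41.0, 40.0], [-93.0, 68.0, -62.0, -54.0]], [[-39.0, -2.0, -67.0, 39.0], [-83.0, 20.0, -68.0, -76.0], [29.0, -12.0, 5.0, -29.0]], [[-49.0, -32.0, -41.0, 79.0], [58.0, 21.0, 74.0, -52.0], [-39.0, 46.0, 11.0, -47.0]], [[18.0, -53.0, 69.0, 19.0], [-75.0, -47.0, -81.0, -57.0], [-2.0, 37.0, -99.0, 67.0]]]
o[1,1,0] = -83.0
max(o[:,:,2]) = 74.0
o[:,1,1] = [-9.0, 20.0, 21.0, -47.0]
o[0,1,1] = -9.0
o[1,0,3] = 39.0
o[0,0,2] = -7.0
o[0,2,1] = 68.0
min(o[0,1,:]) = -9.0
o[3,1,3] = -57.0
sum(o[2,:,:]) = 29.0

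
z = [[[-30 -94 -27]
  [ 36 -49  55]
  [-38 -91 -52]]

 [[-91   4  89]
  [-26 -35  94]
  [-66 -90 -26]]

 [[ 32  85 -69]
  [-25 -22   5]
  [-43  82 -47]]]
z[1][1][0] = -26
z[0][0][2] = -27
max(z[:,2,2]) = -26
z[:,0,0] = [-30, -91, 32]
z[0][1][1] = -49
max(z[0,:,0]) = 36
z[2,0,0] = 32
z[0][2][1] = -91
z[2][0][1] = 85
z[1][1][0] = -26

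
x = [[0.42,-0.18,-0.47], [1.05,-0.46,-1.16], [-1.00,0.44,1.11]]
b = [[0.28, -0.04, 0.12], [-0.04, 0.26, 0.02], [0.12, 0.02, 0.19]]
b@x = [[-0.04, 0.02, 0.05],[0.24, -0.1, -0.26],[-0.12, 0.05, 0.13]]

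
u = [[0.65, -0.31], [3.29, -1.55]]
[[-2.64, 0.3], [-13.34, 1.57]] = u @ [[-4.15, 1.82], [-0.20, 2.85]]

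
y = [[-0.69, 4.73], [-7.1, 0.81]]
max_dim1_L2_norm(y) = 7.15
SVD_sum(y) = [[-1.92, 0.57], [-6.75, 1.99]] + [[1.23,4.16], [-0.35,-1.18]]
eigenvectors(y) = [[-0.08+0.63j, (-0.08-0.63j)], [(-0.77+0j), -0.77-0.00j]]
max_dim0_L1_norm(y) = 7.79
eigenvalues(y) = [(0.06+5.75j), (0.06-5.75j)]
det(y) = 33.02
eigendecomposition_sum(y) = [[(-0.34+2.88j), (2.37-0.02j)], [(-3.55+0.04j), (0.4+2.87j)]] + [[(-0.34-2.88j), (2.37+0.02j)], [-3.55-0.04j, 0.40-2.87j]]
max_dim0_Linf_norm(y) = 7.1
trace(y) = 0.12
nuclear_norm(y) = 11.83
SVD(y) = [[-0.27, -0.96], [-0.96, 0.27]] @ diag([7.317704032281857, 4.512904574210033]) @ [[0.96, -0.28], [-0.28, -0.96]]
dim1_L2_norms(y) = [4.78, 7.15]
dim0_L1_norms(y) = [7.79, 5.54]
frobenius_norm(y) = 8.60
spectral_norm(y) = 7.32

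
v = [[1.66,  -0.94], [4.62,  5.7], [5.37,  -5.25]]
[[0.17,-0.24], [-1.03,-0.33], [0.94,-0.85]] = v @ [[-0.0,  -0.12], [-0.18,  0.04]]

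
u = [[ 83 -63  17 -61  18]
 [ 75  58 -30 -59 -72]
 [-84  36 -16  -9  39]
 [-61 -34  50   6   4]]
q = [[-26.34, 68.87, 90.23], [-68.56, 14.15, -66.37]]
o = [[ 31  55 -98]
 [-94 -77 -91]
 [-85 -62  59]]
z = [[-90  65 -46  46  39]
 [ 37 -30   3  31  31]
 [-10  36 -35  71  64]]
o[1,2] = -91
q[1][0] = -68.56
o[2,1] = -62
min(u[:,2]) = -30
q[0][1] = 68.87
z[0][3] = 46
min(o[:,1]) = -77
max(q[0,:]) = 90.23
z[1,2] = 3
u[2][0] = -84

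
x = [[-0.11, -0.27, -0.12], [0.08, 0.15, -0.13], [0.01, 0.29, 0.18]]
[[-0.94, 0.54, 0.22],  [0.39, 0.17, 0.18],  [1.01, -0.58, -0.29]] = x @ [[0.35, -1.11, -0.24], [3.03, -0.42, -0.04], [0.69, -2.51, -1.55]]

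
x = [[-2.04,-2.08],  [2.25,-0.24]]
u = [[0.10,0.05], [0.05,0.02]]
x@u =[[-0.31, -0.14],[0.21, 0.11]]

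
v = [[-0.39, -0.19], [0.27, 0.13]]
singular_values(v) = [0.53, 0.0]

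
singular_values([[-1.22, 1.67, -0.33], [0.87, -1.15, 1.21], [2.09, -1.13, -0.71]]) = [3.39, 1.56, 0.4]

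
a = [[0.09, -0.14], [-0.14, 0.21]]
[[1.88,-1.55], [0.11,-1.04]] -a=[[1.79, -1.41], [0.25, -1.25]]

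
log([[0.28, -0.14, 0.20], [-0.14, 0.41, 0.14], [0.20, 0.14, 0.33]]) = [[-2.62,  -1.26,  1.74], [-1.26,  -1.52,  1.17], [1.74,  1.17,  -2.25]]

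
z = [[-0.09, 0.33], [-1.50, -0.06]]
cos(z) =[[1.25, 0.03], [-0.12, 1.26]]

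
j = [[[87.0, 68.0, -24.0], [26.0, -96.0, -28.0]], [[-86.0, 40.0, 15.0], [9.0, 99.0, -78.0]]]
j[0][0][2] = -24.0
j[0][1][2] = -28.0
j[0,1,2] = -28.0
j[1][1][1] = 99.0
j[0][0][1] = 68.0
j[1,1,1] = 99.0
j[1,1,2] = -78.0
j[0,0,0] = 87.0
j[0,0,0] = 87.0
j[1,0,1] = 40.0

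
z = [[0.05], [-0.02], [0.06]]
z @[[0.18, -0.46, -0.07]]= [[0.01,-0.02,-0.0], [-0.00,0.01,0.0], [0.01,-0.03,-0.00]]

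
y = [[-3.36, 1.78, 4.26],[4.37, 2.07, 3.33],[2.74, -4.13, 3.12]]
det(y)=-176.985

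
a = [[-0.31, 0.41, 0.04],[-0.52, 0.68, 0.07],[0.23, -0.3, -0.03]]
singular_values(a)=[1.07, 0.0, 0.0]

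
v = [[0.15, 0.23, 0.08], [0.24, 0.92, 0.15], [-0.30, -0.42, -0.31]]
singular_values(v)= [1.14, 0.26, 0.04]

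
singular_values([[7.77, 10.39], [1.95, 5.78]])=[14.23, 1.73]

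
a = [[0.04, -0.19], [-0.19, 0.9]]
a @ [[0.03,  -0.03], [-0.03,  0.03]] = [[0.01,  -0.01], [-0.03,  0.03]]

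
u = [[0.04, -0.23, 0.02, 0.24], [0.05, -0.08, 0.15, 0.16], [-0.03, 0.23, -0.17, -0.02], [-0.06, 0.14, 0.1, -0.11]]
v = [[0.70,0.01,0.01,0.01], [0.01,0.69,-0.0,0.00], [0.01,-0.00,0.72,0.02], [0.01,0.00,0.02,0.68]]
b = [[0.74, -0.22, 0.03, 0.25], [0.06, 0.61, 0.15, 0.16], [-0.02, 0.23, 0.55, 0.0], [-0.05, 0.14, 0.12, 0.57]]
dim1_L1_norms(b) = [1.24, 0.98, 0.8, 0.88]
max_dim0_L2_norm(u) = 0.36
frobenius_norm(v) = 1.40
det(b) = 0.13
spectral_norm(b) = 0.86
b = u + v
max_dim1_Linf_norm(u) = 0.24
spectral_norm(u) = 0.47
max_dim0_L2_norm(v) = 0.72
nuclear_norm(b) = 2.55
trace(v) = 2.79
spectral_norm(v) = 0.73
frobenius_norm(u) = 0.55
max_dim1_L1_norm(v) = 0.75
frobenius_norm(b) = 1.34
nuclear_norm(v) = 2.79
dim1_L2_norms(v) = [0.7, 0.69, 0.72, 0.68]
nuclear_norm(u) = 0.88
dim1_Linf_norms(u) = [0.24, 0.16, 0.23, 0.14]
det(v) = 0.24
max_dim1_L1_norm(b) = 1.24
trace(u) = -0.32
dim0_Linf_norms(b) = [0.74, 0.61, 0.55, 0.57]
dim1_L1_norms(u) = [0.53, 0.44, 0.45, 0.41]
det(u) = -0.00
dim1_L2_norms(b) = [0.81, 0.65, 0.6, 0.6]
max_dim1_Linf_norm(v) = 0.72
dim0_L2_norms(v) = [0.7, 0.69, 0.72, 0.68]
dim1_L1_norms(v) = [0.73, 0.7, 0.75, 0.71]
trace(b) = 2.47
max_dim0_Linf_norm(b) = 0.74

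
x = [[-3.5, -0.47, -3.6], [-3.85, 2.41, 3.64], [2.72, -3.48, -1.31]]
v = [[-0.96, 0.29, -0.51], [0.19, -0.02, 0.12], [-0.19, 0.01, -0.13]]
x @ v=[[3.95, -1.04, 2.20], [3.46, -1.13, 1.78], [-3.02, 0.85, -1.63]]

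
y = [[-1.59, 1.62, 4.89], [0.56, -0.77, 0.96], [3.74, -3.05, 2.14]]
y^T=[[-1.59, 0.56, 3.74], [1.62, -0.77, -3.05], [4.89, 0.96, 2.14]]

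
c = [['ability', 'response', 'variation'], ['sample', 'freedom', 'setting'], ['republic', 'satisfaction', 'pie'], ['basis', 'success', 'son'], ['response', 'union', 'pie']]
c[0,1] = 'response'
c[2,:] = ['republic', 'satisfaction', 'pie']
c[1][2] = 'setting'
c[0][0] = 'ability'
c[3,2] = 'son'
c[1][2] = 'setting'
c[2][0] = 'republic'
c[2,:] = ['republic', 'satisfaction', 'pie']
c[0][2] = 'variation'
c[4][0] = 'response'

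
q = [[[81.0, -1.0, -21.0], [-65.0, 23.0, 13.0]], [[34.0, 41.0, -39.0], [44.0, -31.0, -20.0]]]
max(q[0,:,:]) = 81.0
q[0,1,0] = -65.0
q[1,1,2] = -20.0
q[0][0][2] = -21.0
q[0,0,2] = -21.0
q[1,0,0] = 34.0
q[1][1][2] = -20.0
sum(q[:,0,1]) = 40.0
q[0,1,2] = 13.0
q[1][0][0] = 34.0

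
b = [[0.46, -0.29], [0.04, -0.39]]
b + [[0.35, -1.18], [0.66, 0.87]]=[[0.81, -1.47], [0.70, 0.48]]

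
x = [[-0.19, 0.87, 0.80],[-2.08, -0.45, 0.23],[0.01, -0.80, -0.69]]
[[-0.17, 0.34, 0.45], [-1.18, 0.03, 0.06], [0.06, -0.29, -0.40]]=x@ [[0.59, -0.09, 0.03],[-0.09, 0.35, 0.02],[0.03, 0.02, 0.55]]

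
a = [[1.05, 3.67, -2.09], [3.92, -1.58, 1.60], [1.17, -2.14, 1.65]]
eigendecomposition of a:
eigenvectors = [[0.82,  0.45,  -0.11], [0.56,  -0.76,  0.51], [-0.11,  -0.47,  0.85]]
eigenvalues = [3.84, -2.93, 0.21]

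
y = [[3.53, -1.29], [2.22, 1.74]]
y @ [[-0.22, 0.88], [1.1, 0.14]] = [[-2.2, 2.93],[1.43, 2.20]]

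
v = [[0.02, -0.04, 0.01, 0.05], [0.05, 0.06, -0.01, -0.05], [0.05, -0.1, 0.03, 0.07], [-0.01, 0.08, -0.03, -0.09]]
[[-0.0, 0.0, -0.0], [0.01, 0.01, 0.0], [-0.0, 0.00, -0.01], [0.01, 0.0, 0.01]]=v@[[0.09, 0.07, -0.05], [-0.00, 0.02, 0.11], [-0.01, 0.04, 0.01], [-0.12, -0.02, 0.02]]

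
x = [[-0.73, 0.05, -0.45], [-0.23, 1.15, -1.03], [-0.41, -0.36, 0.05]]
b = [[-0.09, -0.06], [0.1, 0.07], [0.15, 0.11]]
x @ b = [[0.0, -0.00], [-0.02, -0.02], [0.01, 0.00]]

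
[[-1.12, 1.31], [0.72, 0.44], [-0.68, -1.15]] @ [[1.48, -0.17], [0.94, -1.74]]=[[-0.43, -2.09], [1.48, -0.89], [-2.09, 2.12]]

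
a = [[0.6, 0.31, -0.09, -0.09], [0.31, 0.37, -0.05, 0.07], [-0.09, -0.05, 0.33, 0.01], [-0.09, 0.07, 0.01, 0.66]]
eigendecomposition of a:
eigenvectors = [[0.81, 0.57, -0.13, 0.06], [0.52, -0.79, -0.15, 0.28], [-0.2, 0.05, -0.98, -0.03], [-0.21, 0.20, 0.02, 0.96]]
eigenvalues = [0.84, 0.13, 0.31, 0.67]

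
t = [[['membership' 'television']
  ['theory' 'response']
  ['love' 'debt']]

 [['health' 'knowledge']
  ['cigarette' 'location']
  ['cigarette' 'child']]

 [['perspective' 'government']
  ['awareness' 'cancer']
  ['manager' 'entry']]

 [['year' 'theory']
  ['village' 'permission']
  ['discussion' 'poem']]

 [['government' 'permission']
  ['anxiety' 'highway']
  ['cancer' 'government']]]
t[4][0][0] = 'government'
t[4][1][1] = 'highway'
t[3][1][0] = 'village'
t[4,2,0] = 'cancer'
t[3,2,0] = 'discussion'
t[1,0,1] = 'knowledge'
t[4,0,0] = 'government'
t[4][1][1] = 'highway'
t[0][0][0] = 'membership'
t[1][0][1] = 'knowledge'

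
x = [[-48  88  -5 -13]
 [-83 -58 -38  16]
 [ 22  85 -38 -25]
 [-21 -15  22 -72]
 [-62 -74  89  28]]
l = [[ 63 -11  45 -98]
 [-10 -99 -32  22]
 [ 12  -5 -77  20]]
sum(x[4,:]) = -19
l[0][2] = 45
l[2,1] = -5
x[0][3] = -13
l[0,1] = -11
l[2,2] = -77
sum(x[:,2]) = 30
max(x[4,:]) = 89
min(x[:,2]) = -38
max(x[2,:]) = 85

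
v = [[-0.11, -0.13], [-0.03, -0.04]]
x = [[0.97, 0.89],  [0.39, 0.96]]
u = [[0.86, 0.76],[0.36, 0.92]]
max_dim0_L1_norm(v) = 0.17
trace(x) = 1.93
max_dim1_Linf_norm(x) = 0.97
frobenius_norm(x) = 1.68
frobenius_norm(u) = 1.51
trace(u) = 1.78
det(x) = 0.58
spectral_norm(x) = 1.64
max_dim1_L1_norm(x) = 1.86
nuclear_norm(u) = 1.82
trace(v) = -0.15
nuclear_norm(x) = 1.99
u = x + v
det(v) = 0.00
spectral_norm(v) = 0.18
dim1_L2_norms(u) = [1.15, 0.99]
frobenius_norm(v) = 0.18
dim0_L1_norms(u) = [1.22, 1.68]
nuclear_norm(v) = 0.18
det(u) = 0.52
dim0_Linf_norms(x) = [0.97, 0.96]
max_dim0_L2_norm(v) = 0.14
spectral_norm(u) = 1.47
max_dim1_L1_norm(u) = 1.62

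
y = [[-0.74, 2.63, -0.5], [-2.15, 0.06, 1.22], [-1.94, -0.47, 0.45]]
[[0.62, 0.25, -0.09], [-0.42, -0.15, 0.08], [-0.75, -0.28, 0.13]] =y@[[0.35, 0.13, -0.06], [0.38, 0.15, -0.06], [0.25, 0.1, -0.04]]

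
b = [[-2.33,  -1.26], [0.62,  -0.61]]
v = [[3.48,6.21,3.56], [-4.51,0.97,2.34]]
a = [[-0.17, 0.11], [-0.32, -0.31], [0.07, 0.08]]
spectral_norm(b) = 2.66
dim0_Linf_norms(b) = [2.33, 1.26]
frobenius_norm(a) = 0.50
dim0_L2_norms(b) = [2.41, 1.4]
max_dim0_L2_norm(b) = 2.41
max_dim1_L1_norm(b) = 3.59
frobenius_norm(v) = 9.49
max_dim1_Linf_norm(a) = 0.32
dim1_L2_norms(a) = [0.2, 0.45, 0.11]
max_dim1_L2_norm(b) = 2.65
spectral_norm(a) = 0.46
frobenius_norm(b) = 2.79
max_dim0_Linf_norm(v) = 6.21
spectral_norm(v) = 7.96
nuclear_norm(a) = 0.66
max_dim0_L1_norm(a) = 0.56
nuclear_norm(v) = 13.13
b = v @ a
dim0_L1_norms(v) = [7.99, 7.18, 5.9]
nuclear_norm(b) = 3.49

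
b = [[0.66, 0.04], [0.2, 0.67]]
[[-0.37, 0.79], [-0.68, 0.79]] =b @ [[-0.51, 1.15], [-0.87, 0.83]]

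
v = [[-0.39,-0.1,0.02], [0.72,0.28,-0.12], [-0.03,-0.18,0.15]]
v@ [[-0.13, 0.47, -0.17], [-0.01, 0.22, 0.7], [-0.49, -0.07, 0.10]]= [[0.04,-0.21,-0.00], [-0.04,0.41,0.06], [-0.07,-0.06,-0.11]]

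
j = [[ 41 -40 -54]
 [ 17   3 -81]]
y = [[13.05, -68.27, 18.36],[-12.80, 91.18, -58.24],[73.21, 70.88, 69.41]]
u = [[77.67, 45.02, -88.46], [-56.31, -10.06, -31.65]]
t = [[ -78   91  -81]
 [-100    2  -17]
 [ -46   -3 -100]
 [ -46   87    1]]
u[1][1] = -10.06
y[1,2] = -58.24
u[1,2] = -31.65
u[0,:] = [77.67, 45.02, -88.46]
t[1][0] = -100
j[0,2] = -54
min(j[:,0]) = 17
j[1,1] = 3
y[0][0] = 13.05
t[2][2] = -100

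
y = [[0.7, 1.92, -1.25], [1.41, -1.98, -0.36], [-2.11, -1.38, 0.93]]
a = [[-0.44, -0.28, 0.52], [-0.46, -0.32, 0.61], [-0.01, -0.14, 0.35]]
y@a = [[-1.18, -0.64, 1.10], [0.29, 0.29, -0.6], [1.55, 0.90, -1.61]]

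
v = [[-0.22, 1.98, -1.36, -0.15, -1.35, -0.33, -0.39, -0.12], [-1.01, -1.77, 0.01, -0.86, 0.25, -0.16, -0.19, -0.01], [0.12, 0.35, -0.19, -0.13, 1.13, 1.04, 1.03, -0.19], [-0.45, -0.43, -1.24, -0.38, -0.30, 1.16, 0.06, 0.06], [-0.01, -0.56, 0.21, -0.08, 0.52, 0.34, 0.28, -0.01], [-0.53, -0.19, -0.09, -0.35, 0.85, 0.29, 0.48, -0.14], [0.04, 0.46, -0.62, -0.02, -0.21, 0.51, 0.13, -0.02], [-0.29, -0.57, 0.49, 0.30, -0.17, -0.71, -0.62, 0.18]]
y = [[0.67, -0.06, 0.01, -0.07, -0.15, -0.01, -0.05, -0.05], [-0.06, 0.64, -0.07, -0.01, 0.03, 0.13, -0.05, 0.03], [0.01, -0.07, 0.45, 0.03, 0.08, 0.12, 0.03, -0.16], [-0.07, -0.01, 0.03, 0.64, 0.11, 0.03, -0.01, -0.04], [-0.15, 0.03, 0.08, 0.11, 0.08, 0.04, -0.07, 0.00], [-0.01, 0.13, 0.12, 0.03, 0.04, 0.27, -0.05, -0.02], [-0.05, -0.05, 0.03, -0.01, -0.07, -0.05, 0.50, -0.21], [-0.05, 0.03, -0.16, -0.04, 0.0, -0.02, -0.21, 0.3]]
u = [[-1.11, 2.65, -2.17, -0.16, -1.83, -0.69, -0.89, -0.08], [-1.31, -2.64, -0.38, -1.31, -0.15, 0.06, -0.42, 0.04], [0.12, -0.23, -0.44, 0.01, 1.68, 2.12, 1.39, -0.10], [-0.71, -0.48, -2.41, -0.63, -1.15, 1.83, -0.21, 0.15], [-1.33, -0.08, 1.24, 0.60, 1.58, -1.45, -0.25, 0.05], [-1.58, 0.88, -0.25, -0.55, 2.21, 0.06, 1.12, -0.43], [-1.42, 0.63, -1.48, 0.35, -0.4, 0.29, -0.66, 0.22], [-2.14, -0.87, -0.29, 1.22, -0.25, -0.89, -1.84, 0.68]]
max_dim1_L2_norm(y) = 0.7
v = y @ u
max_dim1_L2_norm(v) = 2.82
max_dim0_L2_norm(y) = 0.7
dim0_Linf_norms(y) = [0.67, 0.64, 0.45, 0.64, 0.15, 0.27, 0.5, 0.3]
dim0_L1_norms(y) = [1.07, 1.02, 0.95, 0.94, 0.56, 0.67, 0.97, 0.81]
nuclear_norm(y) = 3.55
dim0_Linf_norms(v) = [1.01, 1.98, 1.36, 0.86, 1.35, 1.16, 1.03, 0.19]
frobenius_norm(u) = 9.22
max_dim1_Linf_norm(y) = 0.67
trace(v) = -1.44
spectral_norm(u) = 5.40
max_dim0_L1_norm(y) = 1.07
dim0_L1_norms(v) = [2.67, 6.31, 4.21, 2.27, 4.78, 4.54, 3.18, 0.73]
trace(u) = -3.16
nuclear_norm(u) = 19.81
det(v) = -0.00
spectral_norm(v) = 3.46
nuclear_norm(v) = 9.75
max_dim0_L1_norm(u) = 9.72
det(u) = 0.00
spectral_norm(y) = 0.81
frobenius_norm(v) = 5.01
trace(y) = 3.55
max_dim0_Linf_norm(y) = 0.67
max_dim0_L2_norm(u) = 4.03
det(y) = 0.00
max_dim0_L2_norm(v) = 2.87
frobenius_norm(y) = 1.50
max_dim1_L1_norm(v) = 5.9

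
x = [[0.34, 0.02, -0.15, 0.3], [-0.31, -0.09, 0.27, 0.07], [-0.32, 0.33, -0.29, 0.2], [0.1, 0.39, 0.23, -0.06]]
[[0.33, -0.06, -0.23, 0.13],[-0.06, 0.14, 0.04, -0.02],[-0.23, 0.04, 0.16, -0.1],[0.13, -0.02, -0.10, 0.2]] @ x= [[0.22,-0.01,0.03,0.04], [-0.08,-0.01,0.03,0.0], [-0.15,0.01,-0.02,-0.03], [0.10,0.05,0.05,0.01]]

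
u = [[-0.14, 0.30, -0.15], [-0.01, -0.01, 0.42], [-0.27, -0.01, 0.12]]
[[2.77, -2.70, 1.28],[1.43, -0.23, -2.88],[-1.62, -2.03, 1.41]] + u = [[2.63,  -2.4,  1.13], [1.42,  -0.24,  -2.46], [-1.89,  -2.04,  1.53]]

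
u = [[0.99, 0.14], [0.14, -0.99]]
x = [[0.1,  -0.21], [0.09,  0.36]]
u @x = [[0.11, -0.16], [-0.08, -0.39]]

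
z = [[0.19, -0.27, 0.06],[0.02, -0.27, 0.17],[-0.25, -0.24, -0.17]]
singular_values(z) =[0.45, 0.37, 0.13]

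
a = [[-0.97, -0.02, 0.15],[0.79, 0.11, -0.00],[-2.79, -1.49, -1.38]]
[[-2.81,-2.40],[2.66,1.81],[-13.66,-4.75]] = a @ [[3.18, 2.21], [1.35, 0.57], [2.01, -1.64]]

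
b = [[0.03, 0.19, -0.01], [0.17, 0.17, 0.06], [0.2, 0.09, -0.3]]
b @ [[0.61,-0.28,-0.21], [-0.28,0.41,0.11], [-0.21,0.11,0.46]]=[[-0.03, 0.07, 0.01], [0.04, 0.03, 0.01], [0.16, -0.05, -0.17]]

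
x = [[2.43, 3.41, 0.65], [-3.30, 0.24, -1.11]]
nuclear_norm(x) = 7.42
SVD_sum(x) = [[3.18, 2.18, 0.96],[-2.23, -1.52, -0.67]] + [[-0.75, 1.23, -0.31], [-1.07, 1.76, -0.44]]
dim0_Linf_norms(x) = [3.3, 3.41, 1.11]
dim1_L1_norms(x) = [6.49, 4.65]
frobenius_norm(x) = 5.49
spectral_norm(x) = 4.85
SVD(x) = [[-0.82, 0.57], [0.57, 0.82]] @ diag([4.847644782706658, 2.5759542039207353]) @ [[-0.8, -0.55, -0.24], [-0.51, 0.84, -0.21]]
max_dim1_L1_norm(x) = 6.49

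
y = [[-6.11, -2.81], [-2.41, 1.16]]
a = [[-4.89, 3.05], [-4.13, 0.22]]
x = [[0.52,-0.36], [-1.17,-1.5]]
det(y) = -13.86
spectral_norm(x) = 1.90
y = a @ x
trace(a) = -4.67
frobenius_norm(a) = 7.09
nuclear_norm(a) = 8.57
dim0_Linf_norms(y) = [6.11, 2.81]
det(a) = 11.52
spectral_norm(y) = 6.96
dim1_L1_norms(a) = [7.94, 4.35]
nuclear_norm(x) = 2.53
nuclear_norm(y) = 8.95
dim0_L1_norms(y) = [8.52, 3.97]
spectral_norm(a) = 6.89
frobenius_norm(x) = 2.00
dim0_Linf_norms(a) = [4.89, 3.05]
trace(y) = -4.95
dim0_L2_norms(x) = [1.28, 1.54]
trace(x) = -0.98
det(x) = -1.20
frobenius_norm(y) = 7.24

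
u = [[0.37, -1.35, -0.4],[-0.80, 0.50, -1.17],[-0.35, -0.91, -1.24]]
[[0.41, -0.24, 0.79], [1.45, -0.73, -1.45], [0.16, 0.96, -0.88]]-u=[[0.04, 1.11, 1.19], [2.25, -1.23, -0.28], [0.51, 1.87, 0.36]]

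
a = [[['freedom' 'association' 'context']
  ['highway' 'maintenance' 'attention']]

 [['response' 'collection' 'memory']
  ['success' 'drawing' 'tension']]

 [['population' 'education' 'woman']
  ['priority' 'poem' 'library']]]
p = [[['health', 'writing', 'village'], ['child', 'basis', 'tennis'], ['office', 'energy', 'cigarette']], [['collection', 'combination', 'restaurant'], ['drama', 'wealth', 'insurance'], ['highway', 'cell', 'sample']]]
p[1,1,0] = 'drama'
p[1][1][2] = 'insurance'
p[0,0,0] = 'health'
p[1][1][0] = 'drama'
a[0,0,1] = 'association'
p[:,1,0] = ['child', 'drama']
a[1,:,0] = ['response', 'success']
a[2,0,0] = 'population'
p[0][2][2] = 'cigarette'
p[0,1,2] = 'tennis'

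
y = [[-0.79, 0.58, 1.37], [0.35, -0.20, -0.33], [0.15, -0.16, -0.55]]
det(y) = 0.00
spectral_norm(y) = 1.85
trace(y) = -1.54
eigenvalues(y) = [-1.36, 0.01, -0.19]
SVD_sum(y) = [[-0.78, 0.58, 1.37], [0.23, -0.17, -0.41], [0.27, -0.20, -0.47]] + [[-0.01, 0.0, -0.00], [0.12, -0.03, 0.08], [-0.12, 0.03, -0.08]] + [[0.0, 0.0, -0.0], [0.0, 0.0, -0.00], [0.0, 0.00, -0.00]]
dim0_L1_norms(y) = [1.29, 0.94, 2.25]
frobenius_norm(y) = 1.86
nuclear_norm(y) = 2.06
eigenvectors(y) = [[0.91,-0.39,0.45], [-0.34,-0.91,-0.73], [-0.24,0.15,0.51]]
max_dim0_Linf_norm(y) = 1.37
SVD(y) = [[-0.91,0.04,0.41],[0.27,-0.7,0.66],[0.31,0.72,0.63]] @ diag([1.8484977415847457, 0.2059726768202852, 0.005599621378368384]) @ [[0.47, -0.34, -0.82], [-0.8, 0.22, -0.55], [0.37, 0.91, -0.17]]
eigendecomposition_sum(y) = [[-0.75, 0.58, 1.51], [0.28, -0.22, -0.57], [0.19, -0.15, -0.39]] + [[0.0, 0.0, 0.00], [0.00, 0.01, 0.01], [-0.0, -0.0, -0.00]] + [[-0.04, -0.01, -0.14], [0.06, 0.01, 0.23], [-0.04, -0.01, -0.16]]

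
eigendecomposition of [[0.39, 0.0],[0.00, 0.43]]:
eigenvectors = [[1.0,  0.0], [0.00,  1.0]]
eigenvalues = [0.39, 0.43]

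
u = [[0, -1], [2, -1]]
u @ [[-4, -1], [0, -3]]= [[0, 3], [-8, 1]]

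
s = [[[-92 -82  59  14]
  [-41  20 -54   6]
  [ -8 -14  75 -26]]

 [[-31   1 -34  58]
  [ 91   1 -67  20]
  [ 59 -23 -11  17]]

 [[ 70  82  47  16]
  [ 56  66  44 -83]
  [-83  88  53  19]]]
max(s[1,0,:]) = 58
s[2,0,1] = 82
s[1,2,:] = [59, -23, -11, 17]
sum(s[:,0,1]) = 1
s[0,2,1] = -14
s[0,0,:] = [-92, -82, 59, 14]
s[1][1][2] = -67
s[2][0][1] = 82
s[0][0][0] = -92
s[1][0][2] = -34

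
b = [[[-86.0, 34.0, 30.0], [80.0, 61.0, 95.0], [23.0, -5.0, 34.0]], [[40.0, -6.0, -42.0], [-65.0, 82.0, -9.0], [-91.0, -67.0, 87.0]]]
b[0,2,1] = -5.0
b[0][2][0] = 23.0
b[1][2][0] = -91.0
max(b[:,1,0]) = 80.0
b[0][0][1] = 34.0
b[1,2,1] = -67.0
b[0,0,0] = -86.0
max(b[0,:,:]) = 95.0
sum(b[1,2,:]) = -71.0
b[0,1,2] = 95.0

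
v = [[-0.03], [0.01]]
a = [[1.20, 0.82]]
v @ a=[[-0.04, -0.02],[0.01, 0.01]]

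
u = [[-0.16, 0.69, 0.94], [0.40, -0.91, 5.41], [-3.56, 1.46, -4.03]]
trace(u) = -5.10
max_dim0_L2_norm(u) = 6.81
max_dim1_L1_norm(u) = 9.05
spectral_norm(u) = 7.46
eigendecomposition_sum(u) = [[(0.07-0j), (-0.04+0j), 0.10-0.00j], [(3.03-0j), -1.82+0.00j, 4.43-0.00j], [(-2.64+0j), 1.59-0.00j, (-3.86+0j)]] + [[(-0.12+0.83j), 0.37-0.07j, 0.42-0.05j], [-1.31+0.65j, (0.46+0.47j), 0.49+0.55j], [-0.46-0.30j, -0.06+0.24j, (-0.08+0.26j)]] + [[-0.12-0.83j, (0.37+0.07j), (0.42+0.05j)], [-1.31-0.65j, (0.46-0.47j), (0.49-0.55j)], [(-0.46+0.3j), (-0.06-0.24j), -0.08-0.26j]]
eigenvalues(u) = [(-5.61+0j), (0.26+1.56j), (0.26-1.56j)]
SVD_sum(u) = [[0.24,-0.14,0.58], [1.95,-1.13,4.71], [-1.97,1.14,-4.76]] + [[-0.61, 0.16, 0.29], [-1.50, 0.40, 0.72], [-1.56, 0.41, 0.74]] + [[0.21, 0.67, 0.07], [-0.06, -0.18, -0.02], [-0.03, -0.09, -0.01]]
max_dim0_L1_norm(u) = 10.38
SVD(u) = [[0.09, -0.27, -0.96], [0.70, -0.67, 0.25], [-0.71, -0.69, 0.13]] @ diag([7.4571894656916005, 2.557193420430011, 0.7339530525092818]) @ [[0.37, -0.22, 0.9], [0.88, -0.23, -0.42], [-0.3, -0.95, -0.1]]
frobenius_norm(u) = 7.92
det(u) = -14.00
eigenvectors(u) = [[(-0.02+0j),  (-0.26+0.39j),  (-0.26-0.39j)],[(-0.75+0j),  (-0.83+0j),  (-0.83-0j)],[0.66+0.00j,  (-0.16-0.27j),  (-0.16+0.27j)]]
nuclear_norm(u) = 10.75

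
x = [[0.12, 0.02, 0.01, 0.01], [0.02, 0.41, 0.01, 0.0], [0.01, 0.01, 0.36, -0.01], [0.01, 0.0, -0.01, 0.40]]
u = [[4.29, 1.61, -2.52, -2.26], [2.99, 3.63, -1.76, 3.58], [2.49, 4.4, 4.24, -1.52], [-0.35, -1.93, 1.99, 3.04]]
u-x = [[4.17, 1.59, -2.53, -2.27], [2.97, 3.22, -1.77, 3.58], [2.48, 4.39, 3.88, -1.51], [-0.36, -1.93, 2.0, 2.64]]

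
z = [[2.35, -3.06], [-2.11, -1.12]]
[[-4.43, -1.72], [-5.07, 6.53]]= z@ [[1.16, -2.41], [2.34, -1.29]]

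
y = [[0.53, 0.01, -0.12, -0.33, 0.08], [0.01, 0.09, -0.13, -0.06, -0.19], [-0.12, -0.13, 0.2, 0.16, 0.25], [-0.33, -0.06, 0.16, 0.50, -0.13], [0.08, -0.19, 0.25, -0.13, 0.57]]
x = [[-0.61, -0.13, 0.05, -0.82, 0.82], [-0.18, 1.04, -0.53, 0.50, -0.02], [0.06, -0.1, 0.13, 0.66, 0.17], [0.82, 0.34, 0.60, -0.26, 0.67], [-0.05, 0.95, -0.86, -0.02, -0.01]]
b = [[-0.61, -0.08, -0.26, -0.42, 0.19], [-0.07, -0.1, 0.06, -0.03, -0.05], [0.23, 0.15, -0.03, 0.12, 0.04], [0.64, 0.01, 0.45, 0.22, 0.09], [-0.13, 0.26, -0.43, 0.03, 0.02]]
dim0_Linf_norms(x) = [0.82, 1.04, 0.86, 0.82, 0.82]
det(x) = 0.45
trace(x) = 0.29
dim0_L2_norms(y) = [0.64, 0.25, 0.4, 0.64, 0.67]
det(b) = 0.00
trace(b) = -0.50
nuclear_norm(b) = 1.96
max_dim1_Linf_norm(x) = 1.04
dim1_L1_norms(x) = [2.43, 2.27, 1.12, 2.69, 1.89]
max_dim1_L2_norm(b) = 0.82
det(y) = -0.00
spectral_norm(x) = 1.82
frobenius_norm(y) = 1.22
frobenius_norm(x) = 2.68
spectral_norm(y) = 0.92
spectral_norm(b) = 1.17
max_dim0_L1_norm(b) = 1.68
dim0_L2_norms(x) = [1.04, 1.46, 1.18, 1.19, 1.07]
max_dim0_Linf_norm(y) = 0.57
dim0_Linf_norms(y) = [0.53, 0.19, 0.25, 0.5, 0.57]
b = y @ x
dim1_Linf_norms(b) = [0.61, 0.1, 0.23, 0.64, 0.43]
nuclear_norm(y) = 1.90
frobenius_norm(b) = 1.31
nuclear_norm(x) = 5.30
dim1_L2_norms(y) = [0.64, 0.25, 0.4, 0.64, 0.67]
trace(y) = 1.89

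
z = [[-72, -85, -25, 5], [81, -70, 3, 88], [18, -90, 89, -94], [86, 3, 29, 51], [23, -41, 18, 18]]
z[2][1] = -90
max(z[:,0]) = 86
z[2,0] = 18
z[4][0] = 23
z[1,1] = -70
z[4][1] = -41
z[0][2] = -25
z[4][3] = 18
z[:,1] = [-85, -70, -90, 3, -41]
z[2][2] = 89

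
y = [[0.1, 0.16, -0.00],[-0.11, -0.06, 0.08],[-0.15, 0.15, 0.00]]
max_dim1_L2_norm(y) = 0.21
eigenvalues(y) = [(0.09+0.12j), (0.09-0.12j), (-0.13+0j)]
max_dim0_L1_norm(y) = 0.37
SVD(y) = [[0.75, 0.31, 0.58], [-0.38, -0.51, 0.77], [0.53, -0.8, -0.27]] @ diag([0.2288486423603754, 0.21520945126362243, 0.0633497511962244]) @ [[0.16, 0.98, -0.13], [0.96, -0.19, -0.19], [0.21, 0.10, 0.97]]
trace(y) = 0.04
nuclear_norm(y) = 0.51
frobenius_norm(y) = 0.32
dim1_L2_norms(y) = [0.19, 0.15, 0.21]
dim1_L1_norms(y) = [0.26, 0.25, 0.3]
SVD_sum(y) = [[0.03, 0.17, -0.02],[-0.01, -0.09, 0.01],[0.02, 0.12, -0.02]] + [[0.06, -0.01, -0.01], [-0.11, 0.02, 0.02], [-0.17, 0.03, 0.03]] + [[0.01, 0.0, 0.04], [0.01, 0.00, 0.05], [-0.0, -0.00, -0.02]]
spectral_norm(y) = 0.23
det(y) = -0.00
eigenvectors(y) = [[-0.01+0.55j, (-0.01-0.55j), 0.31+0.00j],[-0.43-0.05j, (-0.43+0.05j), -0.45+0.00j],[-0.72+0.00j, -0.72-0.00j, (0.84+0j)]]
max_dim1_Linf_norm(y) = 0.16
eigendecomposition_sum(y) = [[(0.05+0.06j), 0.06-0.01j, 0.01-0.03j], [-0.05+0.03j, 0.05j, (0.02+0.01j)], [(-0.08+0.06j), 0.01+0.08j, 0.04+0.02j]] + [[(0.05-0.06j), (0.06+0.01j), (0.01+0.03j)], [(-0.05-0.03j), 0.00-0.05j, 0.02-0.01j], [(-0.08-0.06j), 0.01-0.08j, (0.04-0.02j)]] + [[-0j, 0.04-0.00j, -0.03+0.00j], [(-0.01+0j), (-0.07+0j), 0.04-0.00j], [0.01-0.00j, (0.12-0j), -0.07+0.00j]]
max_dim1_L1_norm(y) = 0.3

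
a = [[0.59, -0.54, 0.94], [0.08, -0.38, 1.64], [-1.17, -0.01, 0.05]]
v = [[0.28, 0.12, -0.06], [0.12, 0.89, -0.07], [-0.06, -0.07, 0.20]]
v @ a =[[0.24, -0.2, 0.46], [0.22, -0.40, 1.57], [-0.27, 0.06, -0.16]]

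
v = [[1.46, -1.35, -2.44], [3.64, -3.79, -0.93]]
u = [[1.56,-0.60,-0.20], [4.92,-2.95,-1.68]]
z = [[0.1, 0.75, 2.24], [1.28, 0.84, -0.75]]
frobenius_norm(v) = 6.20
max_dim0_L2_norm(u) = 5.16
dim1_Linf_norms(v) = [2.44, 3.79]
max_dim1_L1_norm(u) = 9.55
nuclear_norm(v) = 7.77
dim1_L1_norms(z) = [3.09, 2.87]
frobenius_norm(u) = 6.21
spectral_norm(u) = 6.20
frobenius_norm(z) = 2.91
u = v + z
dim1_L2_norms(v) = [3.15, 5.34]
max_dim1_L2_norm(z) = 2.36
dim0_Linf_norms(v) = [3.64, 3.79, 2.44]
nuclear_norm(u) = 6.58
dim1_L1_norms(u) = [2.36, 9.55]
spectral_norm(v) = 5.91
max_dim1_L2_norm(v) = 5.34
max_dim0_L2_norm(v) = 4.02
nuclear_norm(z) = 4.04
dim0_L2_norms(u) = [5.16, 3.01, 1.69]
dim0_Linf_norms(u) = [4.92, 2.95, 1.68]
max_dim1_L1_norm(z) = 3.09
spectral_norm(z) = 2.42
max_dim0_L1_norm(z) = 2.99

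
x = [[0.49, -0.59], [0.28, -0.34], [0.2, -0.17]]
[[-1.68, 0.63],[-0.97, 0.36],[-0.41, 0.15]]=x@[[1.33, -0.47],[3.96, -1.45]]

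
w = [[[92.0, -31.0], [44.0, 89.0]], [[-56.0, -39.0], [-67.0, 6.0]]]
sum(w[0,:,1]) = 58.0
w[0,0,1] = -31.0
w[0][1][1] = 89.0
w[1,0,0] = -56.0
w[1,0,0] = -56.0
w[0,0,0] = 92.0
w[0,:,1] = [-31.0, 89.0]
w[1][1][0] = -67.0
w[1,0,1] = -39.0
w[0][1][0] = 44.0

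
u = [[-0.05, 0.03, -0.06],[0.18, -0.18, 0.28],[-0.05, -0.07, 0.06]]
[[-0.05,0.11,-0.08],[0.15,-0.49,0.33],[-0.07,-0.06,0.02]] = u @ [[0.85, -0.78, 0.49], [0.86, 0.60, 0.30], [0.55, -0.87, 1.07]]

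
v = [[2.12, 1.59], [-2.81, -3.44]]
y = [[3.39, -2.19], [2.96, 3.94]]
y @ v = [[13.34, 12.92], [-4.8, -8.85]]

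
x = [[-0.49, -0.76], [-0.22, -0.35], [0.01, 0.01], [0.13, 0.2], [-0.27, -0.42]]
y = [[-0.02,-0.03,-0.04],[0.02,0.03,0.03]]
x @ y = [[-0.01, -0.01, -0.00], [-0.00, -0.00, -0.0], [-0.0, 0.00, -0.0], [0.00, 0.00, 0.0], [-0.00, -0.0, -0.0]]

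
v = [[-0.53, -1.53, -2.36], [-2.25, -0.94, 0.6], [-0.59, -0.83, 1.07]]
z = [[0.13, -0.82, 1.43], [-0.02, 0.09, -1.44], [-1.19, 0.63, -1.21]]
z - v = [[0.66, 0.71, 3.79],[2.23, 1.03, -2.04],[-0.6, 1.46, -2.28]]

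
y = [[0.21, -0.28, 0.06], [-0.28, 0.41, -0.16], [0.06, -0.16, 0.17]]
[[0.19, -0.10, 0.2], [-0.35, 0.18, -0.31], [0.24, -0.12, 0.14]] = y @ [[-0.35, -0.54, 0.58], [-0.79, -0.19, -0.17], [0.78, -0.67, 0.46]]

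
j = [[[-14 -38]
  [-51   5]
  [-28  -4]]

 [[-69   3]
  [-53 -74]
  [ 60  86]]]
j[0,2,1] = -4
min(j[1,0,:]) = -69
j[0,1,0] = -51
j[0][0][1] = -38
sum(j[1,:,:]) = -47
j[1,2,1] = 86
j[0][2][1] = -4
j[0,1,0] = -51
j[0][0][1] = -38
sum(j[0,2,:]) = -32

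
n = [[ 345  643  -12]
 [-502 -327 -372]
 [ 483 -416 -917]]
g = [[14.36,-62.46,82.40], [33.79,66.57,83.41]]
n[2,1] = -416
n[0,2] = -12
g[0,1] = -62.46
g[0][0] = 14.36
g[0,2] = 82.4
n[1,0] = -502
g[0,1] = -62.46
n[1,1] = -327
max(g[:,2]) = 83.41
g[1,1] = 66.57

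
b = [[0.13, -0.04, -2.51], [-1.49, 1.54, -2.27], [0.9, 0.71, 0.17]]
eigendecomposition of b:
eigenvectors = [[(0.63+0j),(0.63-0j),-0.37+0.00j], [0.60+0.04j,(0.6-0.04j),(0.9+0j)], [(-0-0.5j),(-0+0.5j),0.21+0.00j]]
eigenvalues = [(0.1+1.99j), (0.1-1.99j), (1.63+0j)]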